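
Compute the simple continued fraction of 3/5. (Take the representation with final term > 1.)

3 = 0×5 + 3
5 = 1×3 + 2
3 = 1×2 + 1
2 = 2×1 + 0  (stop)
So 3/5 = [0; 1, 1, 2].

[0; 1, 1, 2]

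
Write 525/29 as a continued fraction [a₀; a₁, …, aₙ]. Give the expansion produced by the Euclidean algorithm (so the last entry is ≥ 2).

525 = 18*29 + 3
29 = 9*3 + 2
3 = 1*2 + 1
2 = 2*1 + 0  (stop)
So 525/29 = [18; 9, 1, 2].

[18; 9, 1, 2]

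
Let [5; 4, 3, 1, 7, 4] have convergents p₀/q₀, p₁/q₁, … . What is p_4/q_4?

Using pₖ = aₖpₖ₋₁ + pₖ₋₂, qₖ = aₖqₖ₋₁ + qₖ₋₂ (with p₋₁=1, p₋₂=0, q₋₁=0, q₋₂=1):
  k=0: a=5, p=5, q=1
  k=1: a=4, p=21, q=4
  k=2: a=3, p=68, q=13
  k=3: a=1, p=89, q=17
  k=4: a=7, p=691, q=132

691/132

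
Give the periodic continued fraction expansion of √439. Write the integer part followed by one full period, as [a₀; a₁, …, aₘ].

a₀ = ⌊√439⌋ = 20.
With m₀=0, d₀=1 and mₖ₊₁ = dₖaₖ − mₖ, dₖ₊₁ = (n − mₖ₊₁²)/dₖ, aₖ₊₁ = ⌊(a₀+mₖ₊₁)/dₖ₊₁⌋:
  k=1: m=20, d=39, a=1
  k=2: m=19, d=2, a=19
  k=3: m=19, d=39, a=1
  k=4: m=20, d=1, a=40
d=1 and a=2a₀=40 at k=4, so the next step gives (m, d) = (20, 39) again — its k=1 value — and the period has length 4.

[20; 1, 19, 1, 40]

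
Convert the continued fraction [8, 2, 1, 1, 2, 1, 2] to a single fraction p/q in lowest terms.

Fold from the inside: start with 2/1.
  1 + 1/2 = 3/2
  2 + 2/3 = 8/3
  1 + 3/8 = 11/8
  1 + 8/11 = 19/11
  2 + 11/19 = 49/19
  8 + 19/49 = 411/49

411/49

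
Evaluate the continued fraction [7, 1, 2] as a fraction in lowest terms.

Fold from the inside: start with 2/1.
  1 + 1/2 = 3/2
  7 + 2/3 = 23/3

23/3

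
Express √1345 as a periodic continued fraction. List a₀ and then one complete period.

[36; 1, 2, 14, 2, 1, 72]

a₀ = ⌊√1345⌋ = 36.
With m₀=0, d₀=1 and mₖ₊₁ = dₖaₖ − mₖ, dₖ₊₁ = (n − mₖ₊₁²)/dₖ, aₖ₊₁ = ⌊(a₀+mₖ₊₁)/dₖ₊₁⌋:
  k=1: m=36, d=49, a=1
  k=2: m=13, d=24, a=2
  k=3: m=35, d=5, a=14
  k=4: m=35, d=24, a=2
  k=5: m=13, d=49, a=1
  k=6: m=36, d=1, a=72
d=1 and a=2a₀=72 at k=6, so the next step gives (m, d) = (36, 49) again — its k=1 value — and the period has length 6.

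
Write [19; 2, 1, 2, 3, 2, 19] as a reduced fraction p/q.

23342/1205

Fold from the inside: start with 19/1.
  2 + 1/19 = 39/19
  3 + 19/39 = 136/39
  2 + 39/136 = 311/136
  1 + 136/311 = 447/311
  2 + 311/447 = 1205/447
  19 + 447/1205 = 23342/1205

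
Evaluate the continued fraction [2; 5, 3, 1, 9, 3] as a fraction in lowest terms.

1393/636

Fold from the inside: start with 3/1.
  9 + 1/3 = 28/3
  1 + 3/28 = 31/28
  3 + 28/31 = 121/31
  5 + 31/121 = 636/121
  2 + 121/636 = 1393/636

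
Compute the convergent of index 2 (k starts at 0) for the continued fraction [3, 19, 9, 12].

Using pₖ = aₖpₖ₋₁ + pₖ₋₂, qₖ = aₖqₖ₋₁ + qₖ₋₂ (with p₋₁=1, p₋₂=0, q₋₁=0, q₋₂=1):
  k=0: a=3, p=3, q=1
  k=1: a=19, p=58, q=19
  k=2: a=9, p=525, q=172

525/172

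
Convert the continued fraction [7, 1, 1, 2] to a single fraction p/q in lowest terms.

38/5

Fold from the inside: start with 2/1.
  1 + 1/2 = 3/2
  1 + 2/3 = 5/3
  7 + 3/5 = 38/5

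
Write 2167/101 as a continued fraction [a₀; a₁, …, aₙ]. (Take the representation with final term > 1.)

2167 = 21×101 + 46
101 = 2×46 + 9
46 = 5×9 + 1
9 = 9×1 + 0  (stop)
So 2167/101 = [21; 2, 5, 9].

[21; 2, 5, 9]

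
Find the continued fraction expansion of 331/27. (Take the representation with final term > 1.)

[12; 3, 1, 6]

331 = 12*27 + 7
27 = 3*7 + 6
7 = 1*6 + 1
6 = 6*1 + 0  (stop)
So 331/27 = [12; 3, 1, 6].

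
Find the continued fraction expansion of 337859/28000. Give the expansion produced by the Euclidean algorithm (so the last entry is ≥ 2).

[12; 15, 16, 6, 19]

337859 = 12·28000 + 1859
28000 = 15·1859 + 115
1859 = 16·115 + 19
115 = 6·19 + 1
19 = 19·1 + 0  (stop)
So 337859/28000 = [12; 15, 16, 6, 19].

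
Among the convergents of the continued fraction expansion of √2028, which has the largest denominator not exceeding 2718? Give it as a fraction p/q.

121635/2701

√2028 = [45; 30, 90, …] (period length 2).
Convergents:
  p_0/q_0 = 45/1
  p_1/q_1 = 1351/30
  p_2/q_2 = 121635/2701
  p_3/q_3 = 3650401/81060
q_2 = 2701 ≤ 2718 < 81060 = q_3, so the answer is 121635/2701.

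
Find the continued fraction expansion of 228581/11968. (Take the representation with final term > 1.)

[19; 10, 15, 4, 9, 2]

228581 = 19·11968 + 1189
11968 = 10·1189 + 78
1189 = 15·78 + 19
78 = 4·19 + 2
19 = 9·2 + 1
2 = 2·1 + 0  (stop)
So 228581/11968 = [19; 10, 15, 4, 9, 2].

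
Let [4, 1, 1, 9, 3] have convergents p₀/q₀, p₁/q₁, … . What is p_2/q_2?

Using pₖ = aₖpₖ₋₁ + pₖ₋₂, qₖ = aₖqₖ₋₁ + qₖ₋₂ (with p₋₁=1, p₋₂=0, q₋₁=0, q₋₂=1):
  k=0: a=4, p=4, q=1
  k=1: a=1, p=5, q=1
  k=2: a=1, p=9, q=2

9/2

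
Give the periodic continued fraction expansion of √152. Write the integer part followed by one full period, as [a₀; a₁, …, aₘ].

[12; 3, 24]

a₀ = ⌊√152⌋ = 12.
With m₀=0, d₀=1 and mₖ₊₁ = dₖaₖ − mₖ, dₖ₊₁ = (n − mₖ₊₁²)/dₖ, aₖ₊₁ = ⌊(a₀+mₖ₊₁)/dₖ₊₁⌋:
  k=1: m=12, d=8, a=3
  k=2: m=12, d=1, a=24
d=1 and a=2a₀=24 at k=2, so the next step gives (m, d) = (12, 8) again — its k=1 value — and the period has length 2.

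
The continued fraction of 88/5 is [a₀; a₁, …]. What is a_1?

1

88 = 17·5 + 3   →  a_0 = 17
5 = 1·3 + 2   →  a_1 = 1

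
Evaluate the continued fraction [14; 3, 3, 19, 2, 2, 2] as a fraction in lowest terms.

33835/2366

Using pₖ = aₖpₖ₋₁ + pₖ₋₂ and qₖ = aₖqₖ₋₁ + qₖ₋₂:
  k=0: a=14, p=14, q=1
  k=1: a=3, p=43, q=3
  k=2: a=3, p=143, q=10
  k=3: a=19, p=2760, q=193
  k=4: a=2, p=5663, q=396
  k=5: a=2, p=14086, q=985
  k=6: a=2, p=33835, q=2366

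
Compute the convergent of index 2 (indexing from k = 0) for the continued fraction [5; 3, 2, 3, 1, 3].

37/7

Using pₖ = aₖpₖ₋₁ + pₖ₋₂, qₖ = aₖqₖ₋₁ + qₖ₋₂ (with p₋₁=1, p₋₂=0, q₋₁=0, q₋₂=1):
  k=0: a=5, p=5, q=1
  k=1: a=3, p=16, q=3
  k=2: a=2, p=37, q=7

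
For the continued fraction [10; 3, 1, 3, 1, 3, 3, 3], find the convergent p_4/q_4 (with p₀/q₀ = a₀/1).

Using pₖ = aₖpₖ₋₁ + pₖ₋₂, qₖ = aₖqₖ₋₁ + qₖ₋₂ (with p₋₁=1, p₋₂=0, q₋₁=0, q₋₂=1):
  k=0: a=10, p=10, q=1
  k=1: a=3, p=31, q=3
  k=2: a=1, p=41, q=4
  k=3: a=3, p=154, q=15
  k=4: a=1, p=195, q=19

195/19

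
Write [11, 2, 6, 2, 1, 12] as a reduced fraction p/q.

5961/520

Using pₖ = aₖpₖ₋₁ + pₖ₋₂ and qₖ = aₖqₖ₋₁ + qₖ₋₂:
  k=0: a=11, p=11, q=1
  k=1: a=2, p=23, q=2
  k=2: a=6, p=149, q=13
  k=3: a=2, p=321, q=28
  k=4: a=1, p=470, q=41
  k=5: a=12, p=5961, q=520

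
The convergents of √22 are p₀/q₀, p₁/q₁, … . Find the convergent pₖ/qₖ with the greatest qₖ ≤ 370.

√22 = [4; 1, 2, 4, 2, 1, 8, …] (period length 6).
Convergents:
  p_0/q_0 = 4/1
  p_1/q_1 = 5/1
  p_2/q_2 = 14/3
  p_3/q_3 = 61/13
  p_4/q_4 = 136/29
  p_5/q_5 = 197/42
  p_6/q_6 = 1712/365
  p_7/q_7 = 1909/407
q_6 = 365 ≤ 370 < 407 = q_7, so the answer is 1712/365.

1712/365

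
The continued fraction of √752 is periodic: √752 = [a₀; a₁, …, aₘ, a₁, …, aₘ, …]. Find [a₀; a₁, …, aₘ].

[27; 2, 2, 1, 2, 1, 2, 2, 54]

a₀ = ⌊√752⌋ = 27.
With m₀=0, d₀=1 and mₖ₊₁ = dₖaₖ − mₖ, dₖ₊₁ = (n − mₖ₊₁²)/dₖ, aₖ₊₁ = ⌊(a₀+mₖ₊₁)/dₖ₊₁⌋:
  k=1: m=27, d=23, a=2
  k=2: m=19, d=17, a=2
  k=3: m=15, d=31, a=1
  k=4: m=16, d=16, a=2
  k=5: m=16, d=31, a=1
  k=6: m=15, d=17, a=2
  k=7: m=19, d=23, a=2
  k=8: m=27, d=1, a=54
d=1 and a=2a₀=54 at k=8, so the next step gives (m, d) = (27, 23) again — its k=1 value — and the period has length 8.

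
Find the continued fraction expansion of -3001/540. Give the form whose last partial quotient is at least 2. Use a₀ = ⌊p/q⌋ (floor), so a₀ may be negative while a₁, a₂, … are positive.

[-6; 2, 3, 1, 5, 1, 8]

-3001 = -6·540 + 239
540 = 2·239 + 62
239 = 3·62 + 53
62 = 1·53 + 9
53 = 5·9 + 8
9 = 1·8 + 1
8 = 8·1 + 0  (stop)
So -3001/540 = [-6; 2, 3, 1, 5, 1, 8].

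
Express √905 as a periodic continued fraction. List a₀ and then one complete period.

[30; 12, 60]

a₀ = ⌊√905⌋ = 30.
With m₀=0, d₀=1 and mₖ₊₁ = dₖaₖ − mₖ, dₖ₊₁ = (n − mₖ₊₁²)/dₖ, aₖ₊₁ = ⌊(a₀+mₖ₊₁)/dₖ₊₁⌋:
  k=1: m=30, d=5, a=12
  k=2: m=30, d=1, a=60
d=1 and a=2a₀=60 at k=2, so the next step gives (m, d) = (30, 5) again — its k=1 value — and the period has length 2.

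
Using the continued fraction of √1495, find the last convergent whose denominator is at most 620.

√1495 = [38; 1, 1, 1, 76, …] (period length 4).
Convergents:
  p_0/q_0 = 38/1
  p_1/q_1 = 39/1
  p_2/q_2 = 77/2
  p_3/q_3 = 116/3
  p_4/q_4 = 8893/230
  p_5/q_5 = 9009/233
  p_6/q_6 = 17902/463
  p_7/q_7 = 26911/696
q_6 = 463 ≤ 620 < 696 = q_7, so the answer is 17902/463.

17902/463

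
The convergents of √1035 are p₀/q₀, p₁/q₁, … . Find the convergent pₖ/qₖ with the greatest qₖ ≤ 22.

193/6

√1035 = [32; 5, 1, 5, 64, …] (period length 4).
Convergents:
  p_0/q_0 = 32/1
  p_1/q_1 = 161/5
  p_2/q_2 = 193/6
  p_3/q_3 = 1126/35
q_2 = 6 ≤ 22 < 35 = q_3, so the answer is 193/6.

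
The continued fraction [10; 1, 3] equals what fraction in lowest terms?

Using pₖ = aₖpₖ₋₁ + pₖ₋₂ and qₖ = aₖqₖ₋₁ + qₖ₋₂:
  k=0: a=10, p=10, q=1
  k=1: a=1, p=11, q=1
  k=2: a=3, p=43, q=4

43/4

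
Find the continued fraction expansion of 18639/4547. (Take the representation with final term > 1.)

[4; 10, 12, 5, 3, 2]

18639 = 4·4547 + 451
4547 = 10·451 + 37
451 = 12·37 + 7
37 = 5·7 + 2
7 = 3·2 + 1
2 = 2·1 + 0  (stop)
So 18639/4547 = [4; 10, 12, 5, 3, 2].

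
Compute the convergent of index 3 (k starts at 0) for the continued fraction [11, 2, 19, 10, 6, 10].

4503/392

Using pₖ = aₖpₖ₋₁ + pₖ₋₂, qₖ = aₖqₖ₋₁ + qₖ₋₂ (with p₋₁=1, p₋₂=0, q₋₁=0, q₋₂=1):
  k=0: a=11, p=11, q=1
  k=1: a=2, p=23, q=2
  k=2: a=19, p=448, q=39
  k=3: a=10, p=4503, q=392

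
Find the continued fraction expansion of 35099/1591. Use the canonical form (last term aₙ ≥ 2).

35099 = 22·1591 + 97
1591 = 16·97 + 39
97 = 2·39 + 19
39 = 2·19 + 1
19 = 19·1 + 0  (stop)
So 35099/1591 = [22; 16, 2, 2, 19].

[22; 16, 2, 2, 19]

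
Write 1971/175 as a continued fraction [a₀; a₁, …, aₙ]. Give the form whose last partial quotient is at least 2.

1971 = 11×175 + 46
175 = 3×46 + 37
46 = 1×37 + 9
37 = 4×9 + 1
9 = 9×1 + 0  (stop)
So 1971/175 = [11; 3, 1, 4, 9].

[11; 3, 1, 4, 9]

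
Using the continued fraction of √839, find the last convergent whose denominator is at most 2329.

√839 = [28; 1, 27, 1, 56, …] (period length 4).
Convergents:
  p_0/q_0 = 28/1
  p_1/q_1 = 29/1
  p_2/q_2 = 811/28
  p_3/q_3 = 840/29
  p_4/q_4 = 47851/1652
  p_5/q_5 = 48691/1681
  p_6/q_6 = 1362508/47039
q_5 = 1681 ≤ 2329 < 47039 = q_6, so the answer is 48691/1681.

48691/1681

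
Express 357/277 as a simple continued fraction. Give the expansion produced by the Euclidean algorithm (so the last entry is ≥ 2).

[1; 3, 2, 6, 6]

357 = 1×277 + 80
277 = 3×80 + 37
80 = 2×37 + 6
37 = 6×6 + 1
6 = 6×1 + 0  (stop)
So 357/277 = [1; 3, 2, 6, 6].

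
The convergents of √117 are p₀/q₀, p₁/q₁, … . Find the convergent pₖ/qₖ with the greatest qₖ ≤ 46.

119/11

√117 = [10; 1, 4, 2, 4, 1, 20, …] (period length 6).
Convergents:
  p_0/q_0 = 10/1
  p_1/q_1 = 11/1
  p_2/q_2 = 54/5
  p_3/q_3 = 119/11
  p_4/q_4 = 530/49
q_3 = 11 ≤ 46 < 49 = q_4, so the answer is 119/11.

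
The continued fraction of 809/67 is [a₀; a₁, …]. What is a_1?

809 = 12·67 + 5   →  a_0 = 12
67 = 13·5 + 2   →  a_1 = 13

13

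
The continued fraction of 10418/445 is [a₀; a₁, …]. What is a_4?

10418 = 23·445 + 183   →  a_0 = 23
445 = 2·183 + 79   →  a_1 = 2
183 = 2·79 + 25   →  a_2 = 2
79 = 3·25 + 4   →  a_3 = 3
25 = 6·4 + 1   →  a_4 = 6

6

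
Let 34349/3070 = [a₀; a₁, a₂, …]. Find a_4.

4

34349 = 11·3070 + 579   →  a_0 = 11
3070 = 5·579 + 175   →  a_1 = 5
579 = 3·175 + 54   →  a_2 = 3
175 = 3·54 + 13   →  a_3 = 3
54 = 4·13 + 2   →  a_4 = 4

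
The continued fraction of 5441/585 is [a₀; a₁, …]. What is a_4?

2

5441 = 9·585 + 176   →  a_0 = 9
585 = 3·176 + 57   →  a_1 = 3
176 = 3·57 + 5   →  a_2 = 3
57 = 11·5 + 2   →  a_3 = 11
5 = 2·2 + 1   →  a_4 = 2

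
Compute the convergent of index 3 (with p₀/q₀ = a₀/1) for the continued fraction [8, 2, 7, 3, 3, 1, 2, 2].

Using pₖ = aₖpₖ₋₁ + pₖ₋₂, qₖ = aₖqₖ₋₁ + qₖ₋₂ (with p₋₁=1, p₋₂=0, q₋₁=0, q₋₂=1):
  k=0: a=8, p=8, q=1
  k=1: a=2, p=17, q=2
  k=2: a=7, p=127, q=15
  k=3: a=3, p=398, q=47

398/47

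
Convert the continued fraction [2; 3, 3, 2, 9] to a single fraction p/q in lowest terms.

Fold from the inside: start with 9/1.
  2 + 1/9 = 19/9
  3 + 9/19 = 66/19
  3 + 19/66 = 217/66
  2 + 66/217 = 500/217

500/217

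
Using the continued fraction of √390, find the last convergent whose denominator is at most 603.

√390 = [19; 1, 2, 1, 38, …] (period length 4).
Convergents:
  p_0/q_0 = 19/1
  p_1/q_1 = 20/1
  p_2/q_2 = 59/3
  p_3/q_3 = 79/4
  p_4/q_4 = 3061/155
  p_5/q_5 = 3140/159
  p_6/q_6 = 9341/473
  p_7/q_7 = 12481/632
q_6 = 473 ≤ 603 < 632 = q_7, so the answer is 9341/473.

9341/473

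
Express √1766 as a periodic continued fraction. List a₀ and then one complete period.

[42; 42, 84]

a₀ = ⌊√1766⌋ = 42.
With m₀=0, d₀=1 and mₖ₊₁ = dₖaₖ − mₖ, dₖ₊₁ = (n − mₖ₊₁²)/dₖ, aₖ₊₁ = ⌊(a₀+mₖ₊₁)/dₖ₊₁⌋:
  k=1: m=42, d=2, a=42
  k=2: m=42, d=1, a=84
d=1 and a=2a₀=84 at k=2, so the next step gives (m, d) = (42, 2) again — its k=1 value — and the period has length 2.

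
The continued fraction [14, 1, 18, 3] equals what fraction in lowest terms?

867/58

Using pₖ = aₖpₖ₋₁ + pₖ₋₂ and qₖ = aₖqₖ₋₁ + qₖ₋₂:
  k=0: a=14, p=14, q=1
  k=1: a=1, p=15, q=1
  k=2: a=18, p=284, q=19
  k=3: a=3, p=867, q=58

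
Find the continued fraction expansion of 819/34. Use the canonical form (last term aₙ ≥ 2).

819 = 24*34 + 3
34 = 11*3 + 1
3 = 3*1 + 0  (stop)
So 819/34 = [24; 11, 3].

[24; 11, 3]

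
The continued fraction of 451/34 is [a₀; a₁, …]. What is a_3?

3

451 = 13·34 + 9   →  a_0 = 13
34 = 3·9 + 7   →  a_1 = 3
9 = 1·7 + 2   →  a_2 = 1
7 = 3·2 + 1   →  a_3 = 3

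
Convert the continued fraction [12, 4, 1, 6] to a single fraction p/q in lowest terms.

Fold from the inside: start with 6/1.
  1 + 1/6 = 7/6
  4 + 6/7 = 34/7
  12 + 7/34 = 415/34

415/34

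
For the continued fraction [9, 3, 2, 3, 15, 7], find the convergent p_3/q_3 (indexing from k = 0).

Using pₖ = aₖpₖ₋₁ + pₖ₋₂, qₖ = aₖqₖ₋₁ + qₖ₋₂ (with p₋₁=1, p₋₂=0, q₋₁=0, q₋₂=1):
  k=0: a=9, p=9, q=1
  k=1: a=3, p=28, q=3
  k=2: a=2, p=65, q=7
  k=3: a=3, p=223, q=24

223/24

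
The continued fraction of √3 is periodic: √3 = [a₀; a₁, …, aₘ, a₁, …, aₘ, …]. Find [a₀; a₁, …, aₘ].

a₀ = ⌊√3⌋ = 1.
With m₀=0, d₀=1 and mₖ₊₁ = dₖaₖ − mₖ, dₖ₊₁ = (n − mₖ₊₁²)/dₖ, aₖ₊₁ = ⌊(a₀+mₖ₊₁)/dₖ₊₁⌋:
  k=1: m=1, d=2, a=1
  k=2: m=1, d=1, a=2
d=1 and a=2a₀=2 at k=2, so the next step gives (m, d) = (1, 2) again — its k=1 value — and the period has length 2.

[1; 1, 2]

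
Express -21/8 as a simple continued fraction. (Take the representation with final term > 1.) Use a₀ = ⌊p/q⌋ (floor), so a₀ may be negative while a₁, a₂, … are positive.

[-3; 2, 1, 2]

-21 = -3*8 + 3
8 = 2*3 + 2
3 = 1*2 + 1
2 = 2*1 + 0  (stop)
So -21/8 = [-3; 2, 1, 2].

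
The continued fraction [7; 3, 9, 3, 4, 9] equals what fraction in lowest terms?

Using pₖ = aₖpₖ₋₁ + pₖ₋₂ and qₖ = aₖqₖ₋₁ + qₖ₋₂:
  k=0: a=7, p=7, q=1
  k=1: a=3, p=22, q=3
  k=2: a=9, p=205, q=28
  k=3: a=3, p=637, q=87
  k=4: a=4, p=2753, q=376
  k=5: a=9, p=25414, q=3471

25414/3471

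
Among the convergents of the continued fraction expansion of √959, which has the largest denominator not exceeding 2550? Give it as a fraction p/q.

√959 = [30; 1, 29, 1, 60, …] (period length 4).
Convergents:
  p_0/q_0 = 30/1
  p_1/q_1 = 31/1
  p_2/q_2 = 929/30
  p_3/q_3 = 960/31
  p_4/q_4 = 58529/1890
  p_5/q_5 = 59489/1921
  p_6/q_6 = 1783710/57599
q_5 = 1921 ≤ 2550 < 57599 = q_6, so the answer is 59489/1921.

59489/1921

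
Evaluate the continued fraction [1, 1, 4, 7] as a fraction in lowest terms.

Using pₖ = aₖpₖ₋₁ + pₖ₋₂ and qₖ = aₖqₖ₋₁ + qₖ₋₂:
  k=0: a=1, p=1, q=1
  k=1: a=1, p=2, q=1
  k=2: a=4, p=9, q=5
  k=3: a=7, p=65, q=36

65/36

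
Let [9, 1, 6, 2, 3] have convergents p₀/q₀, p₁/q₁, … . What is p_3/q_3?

148/15

Using pₖ = aₖpₖ₋₁ + pₖ₋₂, qₖ = aₖqₖ₋₁ + qₖ₋₂ (with p₋₁=1, p₋₂=0, q₋₁=0, q₋₂=1):
  k=0: a=9, p=9, q=1
  k=1: a=1, p=10, q=1
  k=2: a=6, p=69, q=7
  k=3: a=2, p=148, q=15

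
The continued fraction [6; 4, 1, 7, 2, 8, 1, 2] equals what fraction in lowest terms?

14116/2275

Fold from the inside: start with 2/1.
  1 + 1/2 = 3/2
  8 + 2/3 = 26/3
  2 + 3/26 = 55/26
  7 + 26/55 = 411/55
  1 + 55/411 = 466/411
  4 + 411/466 = 2275/466
  6 + 466/2275 = 14116/2275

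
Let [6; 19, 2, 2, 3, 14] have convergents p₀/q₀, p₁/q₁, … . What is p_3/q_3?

587/97

Using pₖ = aₖpₖ₋₁ + pₖ₋₂, qₖ = aₖqₖ₋₁ + qₖ₋₂ (with p₋₁=1, p₋₂=0, q₋₁=0, q₋₂=1):
  k=0: a=6, p=6, q=1
  k=1: a=19, p=115, q=19
  k=2: a=2, p=236, q=39
  k=3: a=2, p=587, q=97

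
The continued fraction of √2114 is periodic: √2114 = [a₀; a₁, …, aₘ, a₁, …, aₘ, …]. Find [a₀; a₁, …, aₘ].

[45; 1, 44, 1, 90]

a₀ = ⌊√2114⌋ = 45.
With m₀=0, d₀=1 and mₖ₊₁ = dₖaₖ − mₖ, dₖ₊₁ = (n − mₖ₊₁²)/dₖ, aₖ₊₁ = ⌊(a₀+mₖ₊₁)/dₖ₊₁⌋:
  k=1: m=45, d=89, a=1
  k=2: m=44, d=2, a=44
  k=3: m=44, d=89, a=1
  k=4: m=45, d=1, a=90
d=1 and a=2a₀=90 at k=4, so the next step gives (m, d) = (45, 89) again — its k=1 value — and the period has length 4.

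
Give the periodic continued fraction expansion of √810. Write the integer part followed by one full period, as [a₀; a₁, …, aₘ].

a₀ = ⌊√810⌋ = 28.
With m₀=0, d₀=1 and mₖ₊₁ = dₖaₖ − mₖ, dₖ₊₁ = (n − mₖ₊₁²)/dₖ, aₖ₊₁ = ⌊(a₀+mₖ₊₁)/dₖ₊₁⌋:
  k=1: m=28, d=26, a=2
  k=2: m=24, d=9, a=5
  k=3: m=21, d=41, a=1
  k=4: m=20, d=10, a=4
  k=5: m=20, d=41, a=1
  k=6: m=21, d=9, a=5
  k=7: m=24, d=26, a=2
  k=8: m=28, d=1, a=56
d=1 and a=2a₀=56 at k=8, so the next step gives (m, d) = (28, 26) again — its k=1 value — and the period has length 8.

[28; 2, 5, 1, 4, 1, 5, 2, 56]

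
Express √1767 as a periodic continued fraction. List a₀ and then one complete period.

a₀ = ⌊√1767⌋ = 42.
With m₀=0, d₀=1 and mₖ₊₁ = dₖaₖ − mₖ, dₖ₊₁ = (n − mₖ₊₁²)/dₖ, aₖ₊₁ = ⌊(a₀+mₖ₊₁)/dₖ₊₁⌋:
  k=1: m=42, d=3, a=28
  k=2: m=42, d=1, a=84
d=1 and a=2a₀=84 at k=2, so the next step gives (m, d) = (42, 3) again — its k=1 value — and the period has length 2.

[42; 28, 84]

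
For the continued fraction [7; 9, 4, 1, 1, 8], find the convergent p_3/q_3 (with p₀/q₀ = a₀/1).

Using pₖ = aₖpₖ₋₁ + pₖ₋₂, qₖ = aₖqₖ₋₁ + qₖ₋₂ (with p₋₁=1, p₋₂=0, q₋₁=0, q₋₂=1):
  k=0: a=7, p=7, q=1
  k=1: a=9, p=64, q=9
  k=2: a=4, p=263, q=37
  k=3: a=1, p=327, q=46

327/46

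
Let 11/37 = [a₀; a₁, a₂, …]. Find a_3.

1

11 = 0·37 + 11   →  a_0 = 0
37 = 3·11 + 4   →  a_1 = 3
11 = 2·4 + 3   →  a_2 = 2
4 = 1·3 + 1   →  a_3 = 1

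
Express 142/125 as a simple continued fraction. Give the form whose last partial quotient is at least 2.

[1; 7, 2, 1, 5]

142 = 1×125 + 17
125 = 7×17 + 6
17 = 2×6 + 5
6 = 1×5 + 1
5 = 5×1 + 0  (stop)
So 142/125 = [1; 7, 2, 1, 5].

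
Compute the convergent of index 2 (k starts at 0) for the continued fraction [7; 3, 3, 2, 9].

Using pₖ = aₖpₖ₋₁ + pₖ₋₂, qₖ = aₖqₖ₋₁ + qₖ₋₂ (with p₋₁=1, p₋₂=0, q₋₁=0, q₋₂=1):
  k=0: a=7, p=7, q=1
  k=1: a=3, p=22, q=3
  k=2: a=3, p=73, q=10

73/10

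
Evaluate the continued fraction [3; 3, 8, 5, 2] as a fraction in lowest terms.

Using pₖ = aₖpₖ₋₁ + pₖ₋₂ and qₖ = aₖqₖ₋₁ + qₖ₋₂:
  k=0: a=3, p=3, q=1
  k=1: a=3, p=10, q=3
  k=2: a=8, p=83, q=25
  k=3: a=5, p=425, q=128
  k=4: a=2, p=933, q=281

933/281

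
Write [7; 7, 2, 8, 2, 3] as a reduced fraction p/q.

Fold from the inside: start with 3/1.
  2 + 1/3 = 7/3
  8 + 3/7 = 59/7
  2 + 7/59 = 125/59
  7 + 59/125 = 934/125
  7 + 125/934 = 6663/934

6663/934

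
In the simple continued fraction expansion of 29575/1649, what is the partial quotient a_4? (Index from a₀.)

2

29575 = 17·1649 + 1542   →  a_0 = 17
1649 = 1·1542 + 107   →  a_1 = 1
1542 = 14·107 + 44   →  a_2 = 14
107 = 2·44 + 19   →  a_3 = 2
44 = 2·19 + 6   →  a_4 = 2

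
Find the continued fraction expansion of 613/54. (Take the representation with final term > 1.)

[11; 2, 1, 5, 3]

613 = 11*54 + 19
54 = 2*19 + 16
19 = 1*16 + 3
16 = 5*3 + 1
3 = 3*1 + 0  (stop)
So 613/54 = [11; 2, 1, 5, 3].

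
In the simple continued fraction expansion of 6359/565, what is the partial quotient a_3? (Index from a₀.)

12

6359 = 11·565 + 144   →  a_0 = 11
565 = 3·144 + 133   →  a_1 = 3
144 = 1·133 + 11   →  a_2 = 1
133 = 12·11 + 1   →  a_3 = 12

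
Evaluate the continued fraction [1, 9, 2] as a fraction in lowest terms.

Fold from the inside: start with 2/1.
  9 + 1/2 = 19/2
  1 + 2/19 = 21/19

21/19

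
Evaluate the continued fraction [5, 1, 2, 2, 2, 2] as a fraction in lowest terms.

234/41

Fold from the inside: start with 2/1.
  2 + 1/2 = 5/2
  2 + 2/5 = 12/5
  2 + 5/12 = 29/12
  1 + 12/29 = 41/29
  5 + 29/41 = 234/41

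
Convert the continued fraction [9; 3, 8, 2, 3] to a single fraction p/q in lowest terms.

1715/184

Using pₖ = aₖpₖ₋₁ + pₖ₋₂ and qₖ = aₖqₖ₋₁ + qₖ₋₂:
  k=0: a=9, p=9, q=1
  k=1: a=3, p=28, q=3
  k=2: a=8, p=233, q=25
  k=3: a=2, p=494, q=53
  k=4: a=3, p=1715, q=184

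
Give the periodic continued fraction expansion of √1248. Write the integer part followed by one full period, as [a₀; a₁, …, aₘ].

[35; 3, 17, 3, 70]

a₀ = ⌊√1248⌋ = 35.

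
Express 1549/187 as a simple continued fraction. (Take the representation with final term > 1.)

1549 = 8×187 + 53
187 = 3×53 + 28
53 = 1×28 + 25
28 = 1×25 + 3
25 = 8×3 + 1
3 = 3×1 + 0  (stop)
So 1549/187 = [8; 3, 1, 1, 8, 3].

[8; 3, 1, 1, 8, 3]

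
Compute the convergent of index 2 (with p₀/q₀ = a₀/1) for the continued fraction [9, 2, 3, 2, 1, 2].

Using pₖ = aₖpₖ₋₁ + pₖ₋₂, qₖ = aₖqₖ₋₁ + qₖ₋₂ (with p₋₁=1, p₋₂=0, q₋₁=0, q₋₂=1):
  k=0: a=9, p=9, q=1
  k=1: a=2, p=19, q=2
  k=2: a=3, p=66, q=7

66/7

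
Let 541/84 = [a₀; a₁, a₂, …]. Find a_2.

3

541 = 6·84 + 37   →  a_0 = 6
84 = 2·37 + 10   →  a_1 = 2
37 = 3·10 + 7   →  a_2 = 3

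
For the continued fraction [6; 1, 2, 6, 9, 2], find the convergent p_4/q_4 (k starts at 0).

1163/174

Using pₖ = aₖpₖ₋₁ + pₖ₋₂, qₖ = aₖqₖ₋₁ + qₖ₋₂ (with p₋₁=1, p₋₂=0, q₋₁=0, q₋₂=1):
  k=0: a=6, p=6, q=1
  k=1: a=1, p=7, q=1
  k=2: a=2, p=20, q=3
  k=3: a=6, p=127, q=19
  k=4: a=9, p=1163, q=174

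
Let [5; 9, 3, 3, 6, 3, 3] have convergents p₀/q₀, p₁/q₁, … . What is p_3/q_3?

Using pₖ = aₖpₖ₋₁ + pₖ₋₂, qₖ = aₖqₖ₋₁ + qₖ₋₂ (with p₋₁=1, p₋₂=0, q₋₁=0, q₋₂=1):
  k=0: a=5, p=5, q=1
  k=1: a=9, p=46, q=9
  k=2: a=3, p=143, q=28
  k=3: a=3, p=475, q=93

475/93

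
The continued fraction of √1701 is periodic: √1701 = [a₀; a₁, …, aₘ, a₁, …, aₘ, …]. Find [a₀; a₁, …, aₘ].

a₀ = ⌊√1701⌋ = 41.
With m₀=0, d₀=1 and mₖ₊₁ = dₖaₖ − mₖ, dₖ₊₁ = (n − mₖ₊₁²)/dₖ, aₖ₊₁ = ⌊(a₀+mₖ₊₁)/dₖ₊₁⌋:
  k=1: m=41, d=20, a=4
  k=2: m=39, d=9, a=8
  k=3: m=33, d=68, a=1
  k=4: m=35, d=7, a=10
  k=5: m=35, d=68, a=1
  k=6: m=33, d=9, a=8
  k=7: m=39, d=20, a=4
  k=8: m=41, d=1, a=82
d=1 and a=2a₀=82 at k=8, so the next step gives (m, d) = (41, 20) again — its k=1 value — and the period has length 8.

[41; 4, 8, 1, 10, 1, 8, 4, 82]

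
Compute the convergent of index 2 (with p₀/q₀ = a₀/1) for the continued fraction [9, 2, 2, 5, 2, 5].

Using pₖ = aₖpₖ₋₁ + pₖ₋₂, qₖ = aₖqₖ₋₁ + qₖ₋₂ (with p₋₁=1, p₋₂=0, q₋₁=0, q₋₂=1):
  k=0: a=9, p=9, q=1
  k=1: a=2, p=19, q=2
  k=2: a=2, p=47, q=5

47/5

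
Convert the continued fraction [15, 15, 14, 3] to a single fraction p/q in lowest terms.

9763/648

Using pₖ = aₖpₖ₋₁ + pₖ₋₂ and qₖ = aₖqₖ₋₁ + qₖ₋₂:
  k=0: a=15, p=15, q=1
  k=1: a=15, p=226, q=15
  k=2: a=14, p=3179, q=211
  k=3: a=3, p=9763, q=648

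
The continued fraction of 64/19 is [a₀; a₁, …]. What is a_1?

2

64 = 3·19 + 7   →  a_0 = 3
19 = 2·7 + 5   →  a_1 = 2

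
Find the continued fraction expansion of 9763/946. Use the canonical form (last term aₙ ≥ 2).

[10; 3, 8, 5, 3, 2]

9763 = 10×946 + 303
946 = 3×303 + 37
303 = 8×37 + 7
37 = 5×7 + 2
7 = 3×2 + 1
2 = 2×1 + 0  (stop)
So 9763/946 = [10; 3, 8, 5, 3, 2].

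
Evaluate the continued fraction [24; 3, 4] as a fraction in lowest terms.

Fold from the inside: start with 4/1.
  3 + 1/4 = 13/4
  24 + 4/13 = 316/13

316/13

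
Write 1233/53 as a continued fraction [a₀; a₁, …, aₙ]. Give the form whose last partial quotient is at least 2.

[23; 3, 1, 3, 1, 2]

1233 = 23·53 + 14
53 = 3·14 + 11
14 = 1·11 + 3
11 = 3·3 + 2
3 = 1·2 + 1
2 = 2·1 + 0  (stop)
So 1233/53 = [23; 3, 1, 3, 1, 2].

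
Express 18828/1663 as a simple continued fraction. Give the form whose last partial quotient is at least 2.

[11; 3, 9, 4, 2, 6]

18828 = 11·1663 + 535
1663 = 3·535 + 58
535 = 9·58 + 13
58 = 4·13 + 6
13 = 2·6 + 1
6 = 6·1 + 0  (stop)
So 18828/1663 = [11; 3, 9, 4, 2, 6].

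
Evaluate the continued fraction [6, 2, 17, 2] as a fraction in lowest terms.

467/72

Using pₖ = aₖpₖ₋₁ + pₖ₋₂ and qₖ = aₖqₖ₋₁ + qₖ₋₂:
  k=0: a=6, p=6, q=1
  k=1: a=2, p=13, q=2
  k=2: a=17, p=227, q=35
  k=3: a=2, p=467, q=72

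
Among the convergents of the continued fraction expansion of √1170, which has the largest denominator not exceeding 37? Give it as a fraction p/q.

1163/34

√1170 = [34; 4, 1, 6, 1, 4, 68, …] (period length 6).
Convergents:
  p_0/q_0 = 34/1
  p_1/q_1 = 137/4
  p_2/q_2 = 171/5
  p_3/q_3 = 1163/34
  p_4/q_4 = 1334/39
q_3 = 34 ≤ 37 < 39 = q_4, so the answer is 1163/34.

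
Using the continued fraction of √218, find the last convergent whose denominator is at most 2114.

29633/2007

√218 = [14; 1, 3, 3, 1, 28, …] (period length 5).
Convergents:
  p_0/q_0 = 14/1
  p_1/q_1 = 15/1
  p_2/q_2 = 59/4
  p_3/q_3 = 192/13
  p_4/q_4 = 251/17
  p_5/q_5 = 7220/489
  p_6/q_6 = 7471/506
  p_7/q_7 = 29633/2007
  p_8/q_8 = 96370/6527
q_7 = 2007 ≤ 2114 < 6527 = q_8, so the answer is 29633/2007.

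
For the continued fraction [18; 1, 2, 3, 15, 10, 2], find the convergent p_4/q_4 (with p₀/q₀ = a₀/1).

Using pₖ = aₖpₖ₋₁ + pₖ₋₂, qₖ = aₖqₖ₋₁ + qₖ₋₂ (with p₋₁=1, p₋₂=0, q₋₁=0, q₋₂=1):
  k=0: a=18, p=18, q=1
  k=1: a=1, p=19, q=1
  k=2: a=2, p=56, q=3
  k=3: a=3, p=187, q=10
  k=4: a=15, p=2861, q=153

2861/153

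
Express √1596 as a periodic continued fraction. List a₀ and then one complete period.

a₀ = ⌊√1596⌋ = 39.
With m₀=0, d₀=1 and mₖ₊₁ = dₖaₖ − mₖ, dₖ₊₁ = (n − mₖ₊₁²)/dₖ, aₖ₊₁ = ⌊(a₀+mₖ₊₁)/dₖ₊₁⌋:
  k=1: m=39, d=75, a=1
  k=2: m=36, d=4, a=18
  k=3: m=36, d=75, a=1
  k=4: m=39, d=1, a=78
d=1 and a=2a₀=78 at k=4, so the next step gives (m, d) = (39, 75) again — its k=1 value — and the period has length 4.

[39; 1, 18, 1, 78]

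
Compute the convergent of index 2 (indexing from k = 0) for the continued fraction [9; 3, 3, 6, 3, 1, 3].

93/10

Using pₖ = aₖpₖ₋₁ + pₖ₋₂, qₖ = aₖqₖ₋₁ + qₖ₋₂ (with p₋₁=1, p₋₂=0, q₋₁=0, q₋₂=1):
  k=0: a=9, p=9, q=1
  k=1: a=3, p=28, q=3
  k=2: a=3, p=93, q=10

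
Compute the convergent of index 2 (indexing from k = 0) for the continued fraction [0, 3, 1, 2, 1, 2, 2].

Using pₖ = aₖpₖ₋₁ + pₖ₋₂, qₖ = aₖqₖ₋₁ + qₖ₋₂ (with p₋₁=1, p₋₂=0, q₋₁=0, q₋₂=1):
  k=0: a=0, p=0, q=1
  k=1: a=3, p=1, q=3
  k=2: a=1, p=1, q=4

1/4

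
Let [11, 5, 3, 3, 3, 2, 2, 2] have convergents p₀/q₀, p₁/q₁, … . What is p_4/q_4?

1958/175

Using pₖ = aₖpₖ₋₁ + pₖ₋₂, qₖ = aₖqₖ₋₁ + qₖ₋₂ (with p₋₁=1, p₋₂=0, q₋₁=0, q₋₂=1):
  k=0: a=11, p=11, q=1
  k=1: a=5, p=56, q=5
  k=2: a=3, p=179, q=16
  k=3: a=3, p=593, q=53
  k=4: a=3, p=1958, q=175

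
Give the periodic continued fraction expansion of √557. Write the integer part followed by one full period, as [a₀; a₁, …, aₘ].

a₀ = ⌊√557⌋ = 23.
With m₀=0, d₀=1 and mₖ₊₁ = dₖaₖ − mₖ, dₖ₊₁ = (n − mₖ₊₁²)/dₖ, aₖ₊₁ = ⌊(a₀+mₖ₊₁)/dₖ₊₁⌋:
  k=1: m=23, d=28, a=1
  k=2: m=5, d=19, a=1
  k=3: m=14, d=19, a=1
  k=4: m=5, d=28, a=1
  k=5: m=23, d=1, a=46
d=1 and a=2a₀=46 at k=5, so the next step gives (m, d) = (23, 28) again — its k=1 value — and the period has length 5.

[23; 1, 1, 1, 1, 46]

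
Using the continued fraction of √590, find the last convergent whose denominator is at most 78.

√590 = [24; 3, 2, 4, 2, 3, 48, …] (period length 6).
Convergents:
  p_0/q_0 = 24/1
  p_1/q_1 = 73/3
  p_2/q_2 = 170/7
  p_3/q_3 = 753/31
  p_4/q_4 = 1676/69
  p_5/q_5 = 5781/238
q_4 = 69 ≤ 78 < 238 = q_5, so the answer is 1676/69.

1676/69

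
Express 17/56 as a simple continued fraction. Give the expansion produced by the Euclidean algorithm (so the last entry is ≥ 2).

[0; 3, 3, 2, 2]

17 = 0*56 + 17
56 = 3*17 + 5
17 = 3*5 + 2
5 = 2*2 + 1
2 = 2*1 + 0  (stop)
So 17/56 = [0; 3, 3, 2, 2].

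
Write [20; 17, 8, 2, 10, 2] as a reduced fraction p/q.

128073/6385

Using pₖ = aₖpₖ₋₁ + pₖ₋₂ and qₖ = aₖqₖ₋₁ + qₖ₋₂:
  k=0: a=20, p=20, q=1
  k=1: a=17, p=341, q=17
  k=2: a=8, p=2748, q=137
  k=3: a=2, p=5837, q=291
  k=4: a=10, p=61118, q=3047
  k=5: a=2, p=128073, q=6385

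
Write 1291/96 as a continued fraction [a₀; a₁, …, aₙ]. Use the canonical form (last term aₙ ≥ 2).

1291 = 13×96 + 43
96 = 2×43 + 10
43 = 4×10 + 3
10 = 3×3 + 1
3 = 3×1 + 0  (stop)
So 1291/96 = [13; 2, 4, 3, 3].

[13; 2, 4, 3, 3]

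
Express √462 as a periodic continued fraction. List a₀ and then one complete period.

a₀ = ⌊√462⌋ = 21.
With m₀=0, d₀=1 and mₖ₊₁ = dₖaₖ − mₖ, dₖ₊₁ = (n − mₖ₊₁²)/dₖ, aₖ₊₁ = ⌊(a₀+mₖ₊₁)/dₖ₊₁⌋:
  k=1: m=21, d=21, a=2
  k=2: m=21, d=1, a=42
d=1 and a=2a₀=42 at k=2, so the next step gives (m, d) = (21, 21) again — its k=1 value — and the period has length 2.

[21; 2, 42]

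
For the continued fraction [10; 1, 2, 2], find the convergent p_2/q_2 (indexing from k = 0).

32/3

Using pₖ = aₖpₖ₋₁ + pₖ₋₂, qₖ = aₖqₖ₋₁ + qₖ₋₂ (with p₋₁=1, p₋₂=0, q₋₁=0, q₋₂=1):
  k=0: a=10, p=10, q=1
  k=1: a=1, p=11, q=1
  k=2: a=2, p=32, q=3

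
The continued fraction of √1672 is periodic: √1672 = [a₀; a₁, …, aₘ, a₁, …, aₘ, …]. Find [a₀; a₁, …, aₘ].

[40; 1, 8, 10, 8, 1, 80]

a₀ = ⌊√1672⌋ = 40.
With m₀=0, d₀=1 and mₖ₊₁ = dₖaₖ − mₖ, dₖ₊₁ = (n − mₖ₊₁²)/dₖ, aₖ₊₁ = ⌊(a₀+mₖ₊₁)/dₖ₊₁⌋:
  k=1: m=40, d=72, a=1
  k=2: m=32, d=9, a=8
  k=3: m=40, d=8, a=10
  k=4: m=40, d=9, a=8
  k=5: m=32, d=72, a=1
  k=6: m=40, d=1, a=80
d=1 and a=2a₀=80 at k=6, so the next step gives (m, d) = (40, 72) again — its k=1 value — and the period has length 6.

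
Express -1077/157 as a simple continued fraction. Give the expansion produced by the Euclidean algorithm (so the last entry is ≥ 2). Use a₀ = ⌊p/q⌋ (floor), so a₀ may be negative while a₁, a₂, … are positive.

[-7; 7, 7, 3]

-1077 = -7×157 + 22
157 = 7×22 + 3
22 = 7×3 + 1
3 = 3×1 + 0  (stop)
So -1077/157 = [-7; 7, 7, 3].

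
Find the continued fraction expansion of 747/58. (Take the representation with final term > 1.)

[12; 1, 7, 3, 2]

747 = 12×58 + 51
58 = 1×51 + 7
51 = 7×7 + 2
7 = 3×2 + 1
2 = 2×1 + 0  (stop)
So 747/58 = [12; 1, 7, 3, 2].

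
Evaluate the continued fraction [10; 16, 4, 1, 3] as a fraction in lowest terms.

Fold from the inside: start with 3/1.
  1 + 1/3 = 4/3
  4 + 3/4 = 19/4
  16 + 4/19 = 308/19
  10 + 19/308 = 3099/308

3099/308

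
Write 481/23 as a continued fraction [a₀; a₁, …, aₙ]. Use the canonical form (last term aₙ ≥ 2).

[20; 1, 10, 2]

481 = 20·23 + 21
23 = 1·21 + 2
21 = 10·2 + 1
2 = 2·1 + 0  (stop)
So 481/23 = [20; 1, 10, 2].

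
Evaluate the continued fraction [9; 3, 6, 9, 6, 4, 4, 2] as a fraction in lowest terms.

390903/41960

Fold from the inside: start with 2/1.
  4 + 1/2 = 9/2
  4 + 2/9 = 38/9
  6 + 9/38 = 237/38
  9 + 38/237 = 2171/237
  6 + 237/2171 = 13263/2171
  3 + 2171/13263 = 41960/13263
  9 + 13263/41960 = 390903/41960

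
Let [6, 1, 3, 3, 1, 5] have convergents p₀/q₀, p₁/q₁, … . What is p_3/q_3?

Using pₖ = aₖpₖ₋₁ + pₖ₋₂, qₖ = aₖqₖ₋₁ + qₖ₋₂ (with p₋₁=1, p₋₂=0, q₋₁=0, q₋₂=1):
  k=0: a=6, p=6, q=1
  k=1: a=1, p=7, q=1
  k=2: a=3, p=27, q=4
  k=3: a=3, p=88, q=13

88/13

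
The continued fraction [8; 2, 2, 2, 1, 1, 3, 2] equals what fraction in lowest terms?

Using pₖ = aₖpₖ₋₁ + pₖ₋₂ and qₖ = aₖqₖ₋₁ + qₖ₋₂:
  k=0: a=8, p=8, q=1
  k=1: a=2, p=17, q=2
  k=2: a=2, p=42, q=5
  k=3: a=2, p=101, q=12
  k=4: a=1, p=143, q=17
  k=5: a=1, p=244, q=29
  k=6: a=3, p=875, q=104
  k=7: a=2, p=1994, q=237

1994/237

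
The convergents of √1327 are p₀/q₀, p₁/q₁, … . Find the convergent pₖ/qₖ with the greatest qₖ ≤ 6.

√1327 = [36; 2, 2, 1, 35, 1, 2, 2, 72, …] (period length 8).
Convergents:
  p_0/q_0 = 36/1
  p_1/q_1 = 73/2
  p_2/q_2 = 182/5
  p_3/q_3 = 255/7
q_2 = 5 ≤ 6 < 7 = q_3, so the answer is 182/5.

182/5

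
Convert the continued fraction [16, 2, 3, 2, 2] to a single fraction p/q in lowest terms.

641/39

Using pₖ = aₖpₖ₋₁ + pₖ₋₂ and qₖ = aₖqₖ₋₁ + qₖ₋₂:
  k=0: a=16, p=16, q=1
  k=1: a=2, p=33, q=2
  k=2: a=3, p=115, q=7
  k=3: a=2, p=263, q=16
  k=4: a=2, p=641, q=39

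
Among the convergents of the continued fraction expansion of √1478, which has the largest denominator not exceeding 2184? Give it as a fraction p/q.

√1478 = [38; 2, 4, 38, 4, 2, 76, …] (period length 6).
Convergents:
  p_0/q_0 = 38/1
  p_1/q_1 = 77/2
  p_2/q_2 = 346/9
  p_3/q_3 = 13225/344
  p_4/q_4 = 53246/1385
  p_5/q_5 = 119717/3114
q_4 = 1385 ≤ 2184 < 3114 = q_5, so the answer is 53246/1385.

53246/1385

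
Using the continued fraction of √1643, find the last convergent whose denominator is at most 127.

4783/118

√1643 = [40; 1, 1, 6, 1, 6, 1, 1, 80, …] (period length 8).
Convergents:
  p_0/q_0 = 40/1
  p_1/q_1 = 41/1
  p_2/q_2 = 81/2
  p_3/q_3 = 527/13
  p_4/q_4 = 608/15
  p_5/q_5 = 4175/103
  p_6/q_6 = 4783/118
  p_7/q_7 = 8958/221
q_6 = 118 ≤ 127 < 221 = q_7, so the answer is 4783/118.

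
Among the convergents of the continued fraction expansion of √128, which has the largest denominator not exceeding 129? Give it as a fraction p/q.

577/51

√128 = [11; 3, 5, 3, 22, …] (period length 4).
Convergents:
  p_0/q_0 = 11/1
  p_1/q_1 = 34/3
  p_2/q_2 = 181/16
  p_3/q_3 = 577/51
  p_4/q_4 = 12875/1138
q_3 = 51 ≤ 129 < 1138 = q_4, so the answer is 577/51.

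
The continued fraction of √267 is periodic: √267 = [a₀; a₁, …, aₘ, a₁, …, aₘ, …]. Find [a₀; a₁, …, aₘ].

[16; 2, 1, 15, 1, 2, 32]

a₀ = ⌊√267⌋ = 16.
With m₀=0, d₀=1 and mₖ₊₁ = dₖaₖ − mₖ, dₖ₊₁ = (n − mₖ₊₁²)/dₖ, aₖ₊₁ = ⌊(a₀+mₖ₊₁)/dₖ₊₁⌋:
  k=1: m=16, d=11, a=2
  k=2: m=6, d=21, a=1
  k=3: m=15, d=2, a=15
  k=4: m=15, d=21, a=1
  k=5: m=6, d=11, a=2
  k=6: m=16, d=1, a=32
d=1 and a=2a₀=32 at k=6, so the next step gives (m, d) = (16, 11) again — its k=1 value — and the period has length 6.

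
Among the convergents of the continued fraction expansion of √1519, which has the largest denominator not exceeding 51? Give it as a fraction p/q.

1520/39

√1519 = [38; 1, 37, 1, 76, …] (period length 4).
Convergents:
  p_0/q_0 = 38/1
  p_1/q_1 = 39/1
  p_2/q_2 = 1481/38
  p_3/q_3 = 1520/39
  p_4/q_4 = 117001/3002
q_3 = 39 ≤ 51 < 3002 = q_4, so the answer is 1520/39.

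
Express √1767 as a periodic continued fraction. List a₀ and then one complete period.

a₀ = ⌊√1767⌋ = 42.
With m₀=0, d₀=1 and mₖ₊₁ = dₖaₖ − mₖ, dₖ₊₁ = (n − mₖ₊₁²)/dₖ, aₖ₊₁ = ⌊(a₀+mₖ₊₁)/dₖ₊₁⌋:
  k=1: m=42, d=3, a=28
  k=2: m=42, d=1, a=84
d=1 and a=2a₀=84 at k=2, so the next step gives (m, d) = (42, 3) again — its k=1 value — and the period has length 2.

[42; 28, 84]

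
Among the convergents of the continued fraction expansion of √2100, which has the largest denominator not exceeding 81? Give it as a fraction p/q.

√2100 = [45; 1, 4, 1, 2, 1, 4, 1, 90, …] (period length 8).
Convergents:
  p_0/q_0 = 45/1
  p_1/q_1 = 46/1
  p_2/q_2 = 229/5
  p_3/q_3 = 275/6
  p_4/q_4 = 779/17
  p_5/q_5 = 1054/23
  p_6/q_6 = 4995/109
q_5 = 23 ≤ 81 < 109 = q_6, so the answer is 1054/23.

1054/23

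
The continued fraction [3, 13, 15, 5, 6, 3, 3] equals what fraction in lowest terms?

198495/64519

Fold from the inside: start with 3/1.
  3 + 1/3 = 10/3
  6 + 3/10 = 63/10
  5 + 10/63 = 325/63
  15 + 63/325 = 4938/325
  13 + 325/4938 = 64519/4938
  3 + 4938/64519 = 198495/64519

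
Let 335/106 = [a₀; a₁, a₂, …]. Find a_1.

6

335 = 3·106 + 17   →  a_0 = 3
106 = 6·17 + 4   →  a_1 = 6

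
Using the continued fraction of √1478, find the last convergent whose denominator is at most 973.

√1478 = [38; 2, 4, 38, 4, 2, 76, …] (period length 6).
Convergents:
  p_0/q_0 = 38/1
  p_1/q_1 = 77/2
  p_2/q_2 = 346/9
  p_3/q_3 = 13225/344
  p_4/q_4 = 53246/1385
q_3 = 344 ≤ 973 < 1385 = q_4, so the answer is 13225/344.

13225/344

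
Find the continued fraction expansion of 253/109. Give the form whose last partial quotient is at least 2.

253 = 2×109 + 35
109 = 3×35 + 4
35 = 8×4 + 3
4 = 1×3 + 1
3 = 3×1 + 0  (stop)
So 253/109 = [2; 3, 8, 1, 3].

[2; 3, 8, 1, 3]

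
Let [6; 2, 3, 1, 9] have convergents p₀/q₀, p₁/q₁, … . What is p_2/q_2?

45/7

Using pₖ = aₖpₖ₋₁ + pₖ₋₂, qₖ = aₖqₖ₋₁ + qₖ₋₂ (with p₋₁=1, p₋₂=0, q₋₁=0, q₋₂=1):
  k=0: a=6, p=6, q=1
  k=1: a=2, p=13, q=2
  k=2: a=3, p=45, q=7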